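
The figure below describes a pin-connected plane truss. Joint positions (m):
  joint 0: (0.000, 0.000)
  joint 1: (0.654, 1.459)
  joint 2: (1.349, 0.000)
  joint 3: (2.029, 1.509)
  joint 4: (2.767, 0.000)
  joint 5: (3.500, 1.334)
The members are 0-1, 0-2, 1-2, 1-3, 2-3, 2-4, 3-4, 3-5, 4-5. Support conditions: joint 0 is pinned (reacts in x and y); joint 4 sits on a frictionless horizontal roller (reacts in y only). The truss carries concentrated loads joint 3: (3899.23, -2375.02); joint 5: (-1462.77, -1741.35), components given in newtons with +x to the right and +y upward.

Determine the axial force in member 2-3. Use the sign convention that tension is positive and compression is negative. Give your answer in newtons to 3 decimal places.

N=6 nodes, M=9 members, R=3 reactions → 2N=12, M+R=12
member 0 (0-1): L=1.5989, (cx,cy)=(0.4090,0.9125)
member 1 (0-2): L=1.3490, (cx,cy)=(1.0000,0.0000)
member 2 (1-2): L=1.6161, (cx,cy)=(0.4301,-0.9028)
member 3 (1-3): L=1.3759, (cx,cy)=(0.9993,0.0363)
member 4 (2-3): L=1.6551, (cx,cy)=(0.4108,0.9117)
member 5 (2-4): L=1.4180, (cx,cy)=(1.0000,0.0000)
member 6 (3-4): L=1.6798, (cx,cy)=(0.4393,-0.8983)
member 7 (3-5): L=1.4814, (cx,cy)=(0.9930,-0.1181)
member 8 (4-5): L=1.5221, (cx,cy)=(0.4816,0.8764)
solve A·x = −loads:
  F[0-1] = +1368.8459 N (tension)
  F[0-2] = +1876.5501 N (tension)
  F[1-2] = -1337.8480 N (compression)
  F[1-3] = +1136.0067 N (tension)
  F[2-3] = +1324.7832 N (tension)
  F[2-4] = +756.9271 N (tension)
  F[3-4] = -3971.4265 N (compression)
  F[3-5] = -478.2464 N (compression)
  F[4-5] = -2051.3766 N (compression)
  Rx@0 = -2436.4600 N
  Ry@0 = -1249.0957 N
  Ry@4 = +5365.4657 N

1324.783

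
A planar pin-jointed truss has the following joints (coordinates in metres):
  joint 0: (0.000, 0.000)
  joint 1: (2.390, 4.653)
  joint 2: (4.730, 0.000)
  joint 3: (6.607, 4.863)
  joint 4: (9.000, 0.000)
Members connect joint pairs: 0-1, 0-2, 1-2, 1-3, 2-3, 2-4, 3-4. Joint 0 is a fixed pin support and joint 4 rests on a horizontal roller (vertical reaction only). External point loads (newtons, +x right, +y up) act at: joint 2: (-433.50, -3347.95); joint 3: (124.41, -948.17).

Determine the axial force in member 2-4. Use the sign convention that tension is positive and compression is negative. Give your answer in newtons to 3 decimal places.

N=5 nodes, M=7 members, R=3 reactions → 2N=10, M+R=10
member 0 (0-1): L=5.2309, (cx,cy)=(0.4569,0.8895)
member 1 (0-2): L=4.7300, (cx,cy)=(1.0000,0.0000)
member 2 (1-2): L=5.2083, (cx,cy)=(0.4493,-0.8934)
member 3 (1-3): L=4.2222, (cx,cy)=(0.9988,0.0497)
member 4 (2-3): L=5.2127, (cx,cy)=(0.3601,0.9329)
member 5 (2-4): L=4.2700, (cx,cy)=(1.0000,0.0000)
member 6 (3-4): L=5.4199, (cx,cy)=(0.4415,-0.8973)
solve A·x = −loads:
  F[0-1] = -1993.5514 N (compression)
  F[0-2] = +601.7611 N (tension)
  F[1-2] = +1886.8908 N (tension)
  F[1-3] = -1760.7839 N (compression)
  F[2-3] = +1781.7444 N (tension)
  F[2-4] = +1241.4364 N (tension)
  F[3-4] = -2811.7217 N (compression)
  Rx@0 = +309.0900 N
  Ry@0 = +1773.3013 N
  Ry@4 = +2522.8187 N

1241.436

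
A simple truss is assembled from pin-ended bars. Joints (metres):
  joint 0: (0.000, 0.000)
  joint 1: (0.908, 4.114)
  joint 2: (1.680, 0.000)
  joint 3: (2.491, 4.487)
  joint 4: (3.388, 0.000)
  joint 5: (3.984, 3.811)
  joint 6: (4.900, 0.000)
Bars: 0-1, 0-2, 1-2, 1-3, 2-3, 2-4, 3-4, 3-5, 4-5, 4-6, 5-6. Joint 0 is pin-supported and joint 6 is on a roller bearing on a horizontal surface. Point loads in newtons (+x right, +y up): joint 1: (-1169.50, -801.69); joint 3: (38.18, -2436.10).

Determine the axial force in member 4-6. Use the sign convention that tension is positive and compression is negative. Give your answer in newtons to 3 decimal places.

105.769

N=7 nodes, M=11 members, R=3 reactions → 2N=14, M+R=14
member 0 (0-1): L=4.2130, (cx,cy)=(0.2155,0.9765)
member 1 (0-2): L=1.6800, (cx,cy)=(1.0000,0.0000)
member 2 (1-2): L=4.1858, (cx,cy)=(0.1844,-0.9828)
member 3 (1-3): L=1.6264, (cx,cy)=(0.9733,0.2293)
member 4 (2-3): L=4.5597, (cx,cy)=(0.1779,0.9841)
member 5 (2-4): L=1.7080, (cx,cy)=(1.0000,0.0000)
member 6 (3-4): L=4.5758, (cx,cy)=(0.1960,-0.9806)
member 7 (3-5): L=1.6389, (cx,cy)=(0.9110,-0.4125)
member 8 (4-5): L=3.8573, (cx,cy)=(0.1545,0.9880)
member 9 (4-6): L=1.5120, (cx,cy)=(1.0000,0.0000)
member 10 (5-6): L=3.9195, (cx,cy)=(0.2337,-0.9723)
solve A·x = −loads:
  F[0-1] = -2865.0715 N (compression)
  F[0-2] = -513.8317 N (compression)
  F[1-2] = +2071.6291 N (tension)
  F[1-3] = +174.5891 N (tension)
  F[2-3] = -2069.0813 N (compression)
  F[2-4] = +236.2565 N (tension)
  F[3-4] = -373.4746 N (compression)
  F[3-5] = -178.9776 N (compression)
  F[4-5] = +370.6798 N (tension)
  F[4-6] = +105.7693 N (tension)
  F[5-6] = -452.5838 N (compression)
  Rx@0 = +1131.3200 N
  Ry@0 = +2797.7389 N
  Ry@6 = +440.0511 N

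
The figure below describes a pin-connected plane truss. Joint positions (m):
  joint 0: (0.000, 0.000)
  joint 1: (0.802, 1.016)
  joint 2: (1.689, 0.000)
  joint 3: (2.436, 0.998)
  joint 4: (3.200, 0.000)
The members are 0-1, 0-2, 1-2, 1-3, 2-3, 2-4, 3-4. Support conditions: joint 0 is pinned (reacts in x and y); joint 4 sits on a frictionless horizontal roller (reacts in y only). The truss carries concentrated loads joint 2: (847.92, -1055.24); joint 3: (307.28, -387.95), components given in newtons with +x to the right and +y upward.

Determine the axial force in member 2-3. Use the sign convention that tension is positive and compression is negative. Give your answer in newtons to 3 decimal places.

688.284

N=5 nodes, M=7 members, R=3 reactions → 2N=10, M+R=10
member 0 (0-1): L=1.2944, (cx,cy)=(0.6196,0.7849)
member 1 (0-2): L=1.6890, (cx,cy)=(1.0000,0.0000)
member 2 (1-2): L=1.3487, (cx,cy)=(0.6577,-0.7533)
member 3 (1-3): L=1.6341, (cx,cy)=(0.9999,-0.0110)
member 4 (2-3): L=1.2466, (cx,cy)=(0.5992,0.8006)
member 5 (2-4): L=1.5110, (cx,cy)=(1.0000,0.0000)
member 6 (3-4): L=1.2569, (cx,cy)=(0.6079,-0.7940)
solve A·x = −loads:
  F[0-1] = -630.7137 N (compression)
  F[0-2] = +1545.9865 N (tension)
  F[1-2] = +669.3321 N (tension)
  F[1-3] = -831.0328 N (compression)
  F[2-3] = +688.2843 N (tension)
  F[2-4] = +725.8220 N (tension)
  F[3-4] = -1194.0543 N (compression)
  Rx@0 = -1155.2000 N
  Ry@0 = +495.0612 N
  Ry@4 = +948.1287 N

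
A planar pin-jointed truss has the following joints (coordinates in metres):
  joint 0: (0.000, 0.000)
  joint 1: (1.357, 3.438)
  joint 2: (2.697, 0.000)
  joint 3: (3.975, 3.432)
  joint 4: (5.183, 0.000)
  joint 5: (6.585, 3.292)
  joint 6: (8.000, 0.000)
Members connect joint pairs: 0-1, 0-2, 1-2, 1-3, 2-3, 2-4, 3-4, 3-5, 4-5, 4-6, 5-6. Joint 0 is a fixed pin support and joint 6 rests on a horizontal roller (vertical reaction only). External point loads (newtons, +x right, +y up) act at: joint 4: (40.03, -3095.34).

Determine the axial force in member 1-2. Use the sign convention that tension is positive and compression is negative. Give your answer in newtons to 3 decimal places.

N=7 nodes, M=11 members, R=3 reactions → 2N=14, M+R=14
member 0 (0-1): L=3.6961, (cx,cy)=(0.3671,0.9302)
member 1 (0-2): L=2.6970, (cx,cy)=(1.0000,0.0000)
member 2 (1-2): L=3.6899, (cx,cy)=(0.3632,-0.9317)
member 3 (1-3): L=2.6180, (cx,cy)=(1.0000,-0.0023)
member 4 (2-3): L=3.6622, (cx,cy)=(0.3490,0.9371)
member 5 (2-4): L=2.4860, (cx,cy)=(1.0000,0.0000)
member 6 (3-4): L=3.6384, (cx,cy)=(0.3320,-0.9433)
member 7 (3-5): L=2.6138, (cx,cy)=(0.9986,-0.0536)
member 8 (4-5): L=3.5781, (cx,cy)=(0.3918,0.9200)
member 9 (4-6): L=2.8170, (cx,cy)=(1.0000,0.0000)
member 10 (5-6): L=3.5832, (cx,cy)=(0.3949,-0.9187)
solve A·x = −loads:
  F[0-1] = -1171.7778 N (compression)
  F[0-2] = +470.2387 N (tension)
  F[1-2] = +1171.9148 N (tension)
  F[1-3] = -855.7946 N (compression)
  F[2-3] = -1165.1559 N (compression)
  F[2-4] = +1302.4244 N (tension)
  F[3-4] = +1250.8970 N (tension)
  F[3-5] = -1680.1227 N (compression)
  F[4-5] = +2081.8698 N (tension)
  F[4-6] = +861.9780 N (tension)
  F[5-6] = -2182.7984 N (compression)
  Rx@0 = -40.0300 N
  Ry@0 = +1089.9466 N
  Ry@6 = +2005.3934 N

1171.915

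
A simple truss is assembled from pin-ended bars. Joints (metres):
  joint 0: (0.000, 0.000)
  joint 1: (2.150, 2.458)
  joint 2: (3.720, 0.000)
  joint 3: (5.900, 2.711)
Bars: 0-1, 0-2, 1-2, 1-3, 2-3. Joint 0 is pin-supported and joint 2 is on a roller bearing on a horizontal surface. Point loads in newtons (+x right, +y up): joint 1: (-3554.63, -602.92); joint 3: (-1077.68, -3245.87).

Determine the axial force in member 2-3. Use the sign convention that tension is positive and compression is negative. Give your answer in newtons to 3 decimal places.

-4305.410

N=4 nodes, M=5 members, R=3 reactions → 2N=8, M+R=8
member 0 (0-1): L=3.2656, (cx,cy)=(0.6584,0.7527)
member 1 (0-2): L=3.7200, (cx,cy)=(1.0000,0.0000)
member 2 (1-2): L=2.9166, (cx,cy)=(0.5383,-0.8428)
member 3 (1-3): L=3.7585, (cx,cy)=(0.9977,0.0673)
member 4 (2-3): L=3.4788, (cx,cy)=(0.6267,0.7793)
solve A·x = −loads:
  F[0-1] = -1974.8006 N (compression)
  F[0-2] = -3332.1516 N (compression)
  F[1-2] = +1178.0529 N (tension)
  F[1-3] = +1624.0156 N (tension)
  F[2-3] = -4305.4104 N (compression)
  Rx@0 = +4632.3100 N
  Ry@0 = +1486.4137 N
  Ry@2 = +2362.3763 N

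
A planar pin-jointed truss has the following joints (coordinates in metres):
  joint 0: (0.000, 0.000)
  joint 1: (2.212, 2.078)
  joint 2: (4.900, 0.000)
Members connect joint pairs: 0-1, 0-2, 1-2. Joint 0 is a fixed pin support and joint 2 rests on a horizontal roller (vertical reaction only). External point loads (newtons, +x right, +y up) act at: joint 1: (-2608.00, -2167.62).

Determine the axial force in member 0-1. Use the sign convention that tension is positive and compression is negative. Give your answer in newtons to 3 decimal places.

N=3 nodes, M=3 members, R=3 reactions → 2N=6, M+R=6
member 0 (0-1): L=3.0350, (cx,cy)=(0.7288,0.6847)
member 1 (0-2): L=4.9000, (cx,cy)=(1.0000,0.0000)
member 2 (1-2): L=3.3976, (cx,cy)=(0.7912,-0.6116)
solve A·x = −loads:
  F[0-1] = -3352.0461 N (compression)
  F[0-2] = -164.9010 N (compression)
  F[1-2] = +208.4306 N (tension)
  Rx@0 = +2608.0000 N
  Ry@0 = +2295.0993 N
  Ry@2 = -127.4793 N

-3352.046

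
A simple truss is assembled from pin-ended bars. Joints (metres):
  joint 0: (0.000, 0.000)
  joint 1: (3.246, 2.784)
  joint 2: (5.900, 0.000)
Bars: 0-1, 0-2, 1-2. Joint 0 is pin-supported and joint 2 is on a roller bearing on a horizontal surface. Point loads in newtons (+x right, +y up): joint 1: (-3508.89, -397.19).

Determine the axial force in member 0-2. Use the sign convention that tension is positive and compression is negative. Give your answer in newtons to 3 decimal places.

-1370.088

N=3 nodes, M=3 members, R=3 reactions → 2N=6, M+R=6
member 0 (0-1): L=4.2764, (cx,cy)=(0.7591,0.6510)
member 1 (0-2): L=5.9000, (cx,cy)=(1.0000,0.0000)
member 2 (1-2): L=3.8463, (cx,cy)=(0.6900,-0.7238)
solve A·x = −loads:
  F[0-1] = -2817.7039 N (compression)
  F[0-2] = -1370.0879 N (compression)
  F[1-2] = +1985.6184 N (tension)
  Rx@0 = +3508.8900 N
  Ry@0 = +1834.3885 N
  Ry@2 = -1437.1985 N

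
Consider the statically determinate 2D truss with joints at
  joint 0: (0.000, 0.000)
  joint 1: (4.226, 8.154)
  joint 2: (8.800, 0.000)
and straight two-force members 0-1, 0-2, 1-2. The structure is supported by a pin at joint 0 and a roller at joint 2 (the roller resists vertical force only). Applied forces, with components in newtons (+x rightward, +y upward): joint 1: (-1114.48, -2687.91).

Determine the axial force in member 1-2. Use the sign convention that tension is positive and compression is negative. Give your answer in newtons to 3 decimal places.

N=3 nodes, M=3 members, R=3 reactions → 2N=6, M+R=6
member 0 (0-1): L=9.1841, (cx,cy)=(0.4601,0.8878)
member 1 (0-2): L=8.8000, (cx,cy)=(1.0000,0.0000)
member 2 (1-2): L=9.3493, (cx,cy)=(0.4892,-0.8722)
solve A·x = −loads:
  F[0-1] = -2736.7090 N (compression)
  F[0-2] = +144.8044 N (tension)
  F[1-2] = -295.9813 N (compression)
  Rx@0 = +1114.4800 N
  Ry@0 = +2429.7693 N
  Ry@2 = +258.1407 N

-295.981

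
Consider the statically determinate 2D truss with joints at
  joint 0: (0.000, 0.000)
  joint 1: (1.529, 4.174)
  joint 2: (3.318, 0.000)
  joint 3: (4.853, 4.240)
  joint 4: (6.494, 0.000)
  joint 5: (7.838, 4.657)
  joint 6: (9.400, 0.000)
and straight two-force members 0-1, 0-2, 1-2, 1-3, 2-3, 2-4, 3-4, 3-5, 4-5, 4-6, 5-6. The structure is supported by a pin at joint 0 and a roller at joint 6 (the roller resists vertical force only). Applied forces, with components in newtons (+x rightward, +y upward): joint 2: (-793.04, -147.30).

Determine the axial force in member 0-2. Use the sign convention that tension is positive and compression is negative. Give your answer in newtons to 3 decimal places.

N=7 nodes, M=11 members, R=3 reactions → 2N=14, M+R=14
member 0 (0-1): L=4.4452, (cx,cy)=(0.3440,0.9390)
member 1 (0-2): L=3.3180, (cx,cy)=(1.0000,0.0000)
member 2 (1-2): L=4.5412, (cx,cy)=(0.3939,-0.9191)
member 3 (1-3): L=3.3247, (cx,cy)=(0.9998,0.0199)
member 4 (2-3): L=4.5093, (cx,cy)=(0.3404,0.9403)
member 5 (2-4): L=3.1760, (cx,cy)=(1.0000,0.0000)
member 6 (3-4): L=4.5465, (cx,cy)=(0.3609,-0.9326)
member 7 (3-5): L=3.0140, (cx,cy)=(0.9904,0.1384)
member 8 (4-5): L=4.8471, (cx,cy)=(0.2773,0.9608)
member 9 (4-6): L=2.9060, (cx,cy)=(1.0000,0.0000)
member 10 (5-6): L=4.9120, (cx,cy)=(0.3180,-0.9481)
solve A·x = −loads:
  F[0-1] = -101.4994 N (compression)
  F[0-2] = -758.1279 N (compression)
  F[1-2] = +102.0686 N (tension)
  F[1-3] = -75.1364 N (compression)
  F[2-3] = +56.8825 N (tension)
  F[2-4] = +55.7584 N (tension)
  F[3-4] = -60.8163 N (compression)
  F[3-5] = -34.1358 N (compression)
  F[4-5] = +59.0313 N (tension)
  F[4-6] = +17.4392 N (tension)
  F[5-6] = -54.8405 N (compression)
  Rx@0 = +793.0400 N
  Ry@0 = +95.3062 N
  Ry@6 = +51.9938 N

-758.128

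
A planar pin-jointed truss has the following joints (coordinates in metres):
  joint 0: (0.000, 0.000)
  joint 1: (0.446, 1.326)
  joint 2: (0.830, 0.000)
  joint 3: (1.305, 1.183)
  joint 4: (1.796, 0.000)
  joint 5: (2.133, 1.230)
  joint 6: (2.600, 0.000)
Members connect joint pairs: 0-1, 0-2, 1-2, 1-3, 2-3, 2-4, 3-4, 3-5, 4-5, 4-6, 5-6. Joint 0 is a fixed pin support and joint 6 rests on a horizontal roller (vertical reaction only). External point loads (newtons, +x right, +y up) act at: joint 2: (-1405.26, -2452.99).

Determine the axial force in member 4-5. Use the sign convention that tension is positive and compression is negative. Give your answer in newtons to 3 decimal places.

N=7 nodes, M=11 members, R=3 reactions → 2N=14, M+R=14
member 0 (0-1): L=1.3990, (cx,cy)=(0.3188,0.9478)
member 1 (0-2): L=0.8300, (cx,cy)=(1.0000,0.0000)
member 2 (1-2): L=1.3805, (cx,cy)=(0.2782,-0.9605)
member 3 (1-3): L=0.8708, (cx,cy)=(0.9864,-0.1642)
member 4 (2-3): L=1.2748, (cx,cy)=(0.3726,0.9280)
member 5 (2-4): L=0.9660, (cx,cy)=(1.0000,0.0000)
member 6 (3-4): L=1.2808, (cx,cy)=(0.3833,-0.9236)
member 7 (3-5): L=0.8293, (cx,cy)=(0.9984,0.0567)
member 8 (4-5): L=1.2753, (cx,cy)=(0.2642,0.9645)
member 9 (4-6): L=0.8040, (cx,cy)=(1.0000,0.0000)
member 10 (5-6): L=1.3157, (cx,cy)=(0.3550,-0.9349)
solve A·x = −loads:
  F[0-1] = -1761.8498 N (compression)
  F[0-2] = -843.5825 N (compression)
  F[1-2] = +1928.8688 N (tension)
  F[1-3] = -1113.3321 N (compression)
  F[2-3] = +646.8251 N (tension)
  F[2-4] = +857.2067 N (tension)
  F[3-4] = -879.7936 N (compression)
  F[3-5] = -520.7836 N (compression)
  F[4-5] = +842.5311 N (tension)
  F[4-6] = +297.3119 N (tension)
  F[5-6] = -837.6114 N (compression)
  Rx@0 = +1405.2600 N
  Ry@0 = +1669.9201 N
  Ry@6 = +783.0699 N

842.531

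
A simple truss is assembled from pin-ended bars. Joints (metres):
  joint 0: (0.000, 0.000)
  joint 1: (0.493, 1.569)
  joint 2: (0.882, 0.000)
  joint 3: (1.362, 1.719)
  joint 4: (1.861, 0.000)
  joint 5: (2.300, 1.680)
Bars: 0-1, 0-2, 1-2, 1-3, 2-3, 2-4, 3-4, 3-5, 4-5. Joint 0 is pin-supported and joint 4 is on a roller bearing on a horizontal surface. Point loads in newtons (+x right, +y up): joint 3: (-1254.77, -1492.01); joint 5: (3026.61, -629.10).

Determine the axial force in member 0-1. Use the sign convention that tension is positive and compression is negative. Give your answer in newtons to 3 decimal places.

N=6 nodes, M=9 members, R=3 reactions → 2N=12, M+R=12
member 0 (0-1): L=1.6446, (cx,cy)=(0.2998,0.9540)
member 1 (0-2): L=0.8820, (cx,cy)=(1.0000,0.0000)
member 2 (1-2): L=1.6165, (cx,cy)=(0.2406,-0.9706)
member 3 (1-3): L=0.8819, (cx,cy)=(0.9854,0.1701)
member 4 (2-3): L=1.7848, (cx,cy)=(0.2689,0.9632)
member 5 (2-4): L=0.9790, (cx,cy)=(1.0000,0.0000)
member 6 (3-4): L=1.7900, (cx,cy)=(0.2788,-0.9604)
member 7 (3-5): L=0.9388, (cx,cy)=(0.9991,-0.0415)
member 8 (4-5): L=1.7364, (cx,cy)=(0.2528,0.9675)
solve A·x = −loads:
  F[0-1] = +1385.2599 N (tension)
  F[0-2] = +1356.5899 N (tension)
  F[1-2] = -1234.8738 N (compression)
  F[1-3] = +722.9490 N (tension)
  F[2-3] = +1244.4357 N (tension)
  F[2-4] = +724.7427 N (tension)
  F[3-4] = -3066.3795 N (compression)
  F[3-5] = +3159.4306 N (tension)
  F[4-5] = -514.5678 N (compression)
  Rx@0 = -1771.8400 N
  Ry@0 = -1321.5567 N
  Ry@4 = +3442.6667 N

1385.260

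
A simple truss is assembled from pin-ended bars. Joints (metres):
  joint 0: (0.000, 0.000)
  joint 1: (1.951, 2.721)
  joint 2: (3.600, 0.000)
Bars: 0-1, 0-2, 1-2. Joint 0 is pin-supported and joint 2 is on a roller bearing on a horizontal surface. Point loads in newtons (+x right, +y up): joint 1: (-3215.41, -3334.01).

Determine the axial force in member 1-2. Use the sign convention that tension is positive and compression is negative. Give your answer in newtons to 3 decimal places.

N=3 nodes, M=3 members, R=3 reactions → 2N=6, M+R=6
member 0 (0-1): L=3.3482, (cx,cy)=(0.5827,0.8127)
member 1 (0-2): L=3.6000, (cx,cy)=(1.0000,0.0000)
member 2 (1-2): L=3.1817, (cx,cy)=(0.5183,-0.8552)
solve A·x = −loads:
  F[0-1] = -4869.6442 N (compression)
  F[0-2] = -377.8373 N (compression)
  F[1-2] = +729.0204 N (tension)
  Rx@0 = +3215.4100 N
  Ry@0 = +3957.4759 N
  Ry@2 = -623.4659 N

729.020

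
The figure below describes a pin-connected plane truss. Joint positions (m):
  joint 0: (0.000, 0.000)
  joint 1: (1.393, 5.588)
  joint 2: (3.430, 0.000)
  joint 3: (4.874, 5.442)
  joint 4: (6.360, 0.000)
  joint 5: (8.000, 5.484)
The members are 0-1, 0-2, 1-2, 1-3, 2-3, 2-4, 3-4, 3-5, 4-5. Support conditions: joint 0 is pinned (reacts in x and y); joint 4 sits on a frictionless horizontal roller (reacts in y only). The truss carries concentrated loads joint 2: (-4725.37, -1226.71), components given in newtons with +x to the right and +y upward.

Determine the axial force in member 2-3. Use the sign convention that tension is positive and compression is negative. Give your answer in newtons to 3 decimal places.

669.182

N=6 nodes, M=9 members, R=3 reactions → 2N=12, M+R=12
member 0 (0-1): L=5.7590, (cx,cy)=(0.2419,0.9703)
member 1 (0-2): L=3.4300, (cx,cy)=(1.0000,0.0000)
member 2 (1-2): L=5.9477, (cx,cy)=(0.3425,-0.9395)
member 3 (1-3): L=3.4841, (cx,cy)=(0.9991,-0.0419)
member 4 (2-3): L=5.6303, (cx,cy)=(0.2565,0.9666)
member 5 (2-4): L=2.9300, (cx,cy)=(1.0000,0.0000)
member 6 (3-4): L=5.6412, (cx,cy)=(0.2634,-0.9647)
member 7 (3-5): L=3.1263, (cx,cy)=(0.9999,0.0134)
member 8 (4-5): L=5.7240, (cx,cy)=(0.2865,0.9581)
solve A·x = −loads:
  F[0-1] = -582.4301 N (compression)
  F[0-2] = -4584.4907 N (compression)
  F[1-2] = +617.2390 N (tension)
  F[1-3] = -352.5844 N (compression)
  F[2-3] = +669.1821 N (tension)
  F[2-4] = +180.6505 N (tension)
  F[3-4] = -685.7957 N (compression)
  F[3-5] = -0.0000 N (compression)
  F[4-5] = +0.0000 N (tension)
  Rx@0 = +4725.3700 N
  Ry@0 = +565.1353 N
  Ry@4 = +661.5747 N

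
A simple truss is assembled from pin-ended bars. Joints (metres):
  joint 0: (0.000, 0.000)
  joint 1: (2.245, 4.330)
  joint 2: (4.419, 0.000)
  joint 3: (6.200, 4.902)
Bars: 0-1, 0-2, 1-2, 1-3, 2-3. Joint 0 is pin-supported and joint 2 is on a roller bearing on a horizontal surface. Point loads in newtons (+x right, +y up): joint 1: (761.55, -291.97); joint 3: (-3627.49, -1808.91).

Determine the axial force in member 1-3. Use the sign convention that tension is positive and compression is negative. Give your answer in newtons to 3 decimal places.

-3167.625

N=4 nodes, M=5 members, R=3 reactions → 2N=8, M+R=8
member 0 (0-1): L=4.8774, (cx,cy)=(0.4603,0.8878)
member 1 (0-2): L=4.4190, (cx,cy)=(1.0000,0.0000)
member 2 (1-2): L=4.8451, (cx,cy)=(0.4487,-0.8937)
member 3 (1-3): L=3.9961, (cx,cy)=(0.9897,0.1431)
member 4 (2-3): L=5.2155, (cx,cy)=(0.3415,0.9399)
solve A·x = −loads:
  F[0-1] = -3032.7171 N (compression)
  F[0-2] = -1470.0190 N (compression)
  F[1-2] = +2178.6010 N (tension)
  F[1-3] = -3167.6249 N (compression)
  F[2-3] = -1442.1956 N (compression)
  Rx@0 = +2865.9400 N
  Ry@0 = +2692.3554 N
  Ry@2 = -591.4754 N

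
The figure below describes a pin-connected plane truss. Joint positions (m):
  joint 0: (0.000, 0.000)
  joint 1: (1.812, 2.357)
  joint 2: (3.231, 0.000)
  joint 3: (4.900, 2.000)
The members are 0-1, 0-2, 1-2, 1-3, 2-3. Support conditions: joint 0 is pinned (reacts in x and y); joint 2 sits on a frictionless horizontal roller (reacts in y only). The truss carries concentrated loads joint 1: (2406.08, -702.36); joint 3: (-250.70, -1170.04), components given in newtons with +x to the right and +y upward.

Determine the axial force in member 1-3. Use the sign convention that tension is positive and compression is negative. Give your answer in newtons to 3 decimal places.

N=4 nodes, M=5 members, R=3 reactions → 2N=8, M+R=8
member 0 (0-1): L=2.9730, (cx,cy)=(0.6095,0.7928)
member 1 (0-2): L=3.2310, (cx,cy)=(1.0000,0.0000)
member 2 (1-2): L=2.7512, (cx,cy)=(0.5158,-0.8567)
member 3 (1-3): L=3.1086, (cx,cy)=(0.9934,-0.1148)
member 4 (2-3): L=2.6049, (cx,cy)=(0.6407,0.7678)
solve A·x = −loads:
  F[0-1] = +2391.4886 N (tension)
  F[0-2] = +697.8080 N (tension)
  F[1-2] = -3122.1847 N (compression)
  F[1-3] = +666.2546 N (tension)
  F[2-3] = -1424.2673 N (compression)
  Rx@0 = -2155.3800 N
  Ry@0 = -1895.9698 N
  Ry@2 = +3768.3698 N

666.255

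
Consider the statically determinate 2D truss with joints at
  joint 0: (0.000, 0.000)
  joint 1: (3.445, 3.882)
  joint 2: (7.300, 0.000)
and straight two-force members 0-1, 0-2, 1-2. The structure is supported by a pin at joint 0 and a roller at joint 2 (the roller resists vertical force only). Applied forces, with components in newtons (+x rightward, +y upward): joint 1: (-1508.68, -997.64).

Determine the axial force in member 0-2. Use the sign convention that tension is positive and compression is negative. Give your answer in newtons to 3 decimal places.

-329.177

N=3 nodes, M=3 members, R=3 reactions → 2N=6, M+R=6
member 0 (0-1): L=5.1902, (cx,cy)=(0.6638,0.7480)
member 1 (0-2): L=7.3000, (cx,cy)=(1.0000,0.0000)
member 2 (1-2): L=5.4709, (cx,cy)=(0.7046,-0.7096)
solve A·x = −loads:
  F[0-1] = -1777.0183 N (compression)
  F[0-2] = -329.1775 N (compression)
  F[1-2] = +467.1604 N (tension)
  Rx@0 = +1508.6800 N
  Ry@0 = +1329.1230 N
  Ry@2 = -331.4830 N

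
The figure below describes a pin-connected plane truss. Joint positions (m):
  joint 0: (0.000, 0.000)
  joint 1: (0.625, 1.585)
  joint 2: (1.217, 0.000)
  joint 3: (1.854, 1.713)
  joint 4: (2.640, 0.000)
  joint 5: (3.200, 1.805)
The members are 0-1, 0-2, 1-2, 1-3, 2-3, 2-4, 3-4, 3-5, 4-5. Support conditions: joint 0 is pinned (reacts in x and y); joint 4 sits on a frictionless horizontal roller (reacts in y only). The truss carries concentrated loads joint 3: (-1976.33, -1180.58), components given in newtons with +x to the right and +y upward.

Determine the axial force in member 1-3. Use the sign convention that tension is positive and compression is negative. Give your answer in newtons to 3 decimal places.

-1214.074

N=6 nodes, M=9 members, R=3 reactions → 2N=12, M+R=12
member 0 (0-1): L=1.7038, (cx,cy)=(0.3668,0.9303)
member 1 (0-2): L=1.2170, (cx,cy)=(1.0000,0.0000)
member 2 (1-2): L=1.6919, (cx,cy)=(0.3499,-0.9368)
member 3 (1-3): L=1.2356, (cx,cy)=(0.9946,0.1036)
member 4 (2-3): L=1.8276, (cx,cy)=(0.3485,0.9373)
member 5 (2-4): L=1.4230, (cx,cy)=(1.0000,0.0000)
member 6 (3-4): L=1.8847, (cx,cy)=(0.4170,-0.9089)
member 7 (3-5): L=1.3491, (cx,cy)=(0.9977,0.0682)
member 8 (4-5): L=1.8899, (cx,cy)=(0.2963,0.9551)
solve A·x = −loads:
  F[0-1] = -1756.2961 N (compression)
  F[0-2] = -1332.0636 N (compression)
  F[1-2] = +1609.8534 N (tension)
  F[1-3] = -1214.0735 N (compression)
  F[2-3] = -1608.9901 N (compression)
  F[2-4] = -207.9847 N (compression)
  F[3-4] = +498.7183 N (tension)
  F[3-5] = -0.0000 N (compression)
  F[4-5] = -0.0000 N (compression)
  Rx@0 = +1976.3300 N
  Ry@0 = +1633.8595 N
  Ry@4 = -453.2795 N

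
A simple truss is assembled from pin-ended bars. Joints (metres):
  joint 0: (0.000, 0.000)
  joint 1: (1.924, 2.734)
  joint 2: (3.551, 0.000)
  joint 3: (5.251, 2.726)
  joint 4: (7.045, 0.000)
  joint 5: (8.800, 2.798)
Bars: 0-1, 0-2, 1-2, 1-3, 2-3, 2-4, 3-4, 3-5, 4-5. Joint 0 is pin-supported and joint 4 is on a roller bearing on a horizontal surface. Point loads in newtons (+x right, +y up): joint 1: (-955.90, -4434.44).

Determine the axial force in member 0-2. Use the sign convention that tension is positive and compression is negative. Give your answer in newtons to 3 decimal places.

1573.555

N=6 nodes, M=9 members, R=3 reactions → 2N=12, M+R=12
member 0 (0-1): L=3.3431, (cx,cy)=(0.5755,0.8178)
member 1 (0-2): L=3.5510, (cx,cy)=(1.0000,0.0000)
member 2 (1-2): L=3.1815, (cx,cy)=(0.5114,-0.8593)
member 3 (1-3): L=3.3270, (cx,cy)=(1.0000,-0.0024)
member 4 (2-3): L=3.2126, (cx,cy)=(0.5292,0.8485)
member 5 (2-4): L=3.4940, (cx,cy)=(1.0000,0.0000)
member 6 (3-4): L=3.2634, (cx,cy)=(0.5497,-0.8353)
member 7 (3-5): L=3.5497, (cx,cy)=(0.9998,0.0203)
member 8 (4-5): L=3.3029, (cx,cy)=(0.5314,0.8471)
solve A·x = −loads:
  F[0-1] = -4395.1674 N (compression)
  F[0-2] = +1573.5550 N (tension)
  F[1-2] = -974.5840 N (compression)
  F[1-3] = -1075.1603 N (compression)
  F[2-3] = +987.0150 N (tension)
  F[2-4] = +552.8690 N (tension)
  F[3-4] = -1005.6912 N (compression)
  F[3-5] = +0.0000 N (tension)
  F[4-5] = -0.0000 N (compression)
  Rx@0 = +955.9000 N
  Ry@0 = +3594.3503 N
  Ry@4 = +840.0897 N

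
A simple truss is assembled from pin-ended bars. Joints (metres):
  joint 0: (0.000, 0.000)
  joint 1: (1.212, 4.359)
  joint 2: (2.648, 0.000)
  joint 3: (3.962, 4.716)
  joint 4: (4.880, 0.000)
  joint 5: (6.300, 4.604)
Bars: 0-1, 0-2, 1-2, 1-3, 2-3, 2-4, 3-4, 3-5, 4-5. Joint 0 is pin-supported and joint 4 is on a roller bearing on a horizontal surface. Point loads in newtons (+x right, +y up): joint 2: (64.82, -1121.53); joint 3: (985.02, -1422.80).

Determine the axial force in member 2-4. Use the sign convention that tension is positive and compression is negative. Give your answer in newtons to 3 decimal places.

N=6 nodes, M=9 members, R=3 reactions → 2N=12, M+R=12
member 0 (0-1): L=4.5244, (cx,cy)=(0.2679,0.9635)
member 1 (0-2): L=2.6480, (cx,cy)=(1.0000,0.0000)
member 2 (1-2): L=4.5894, (cx,cy)=(0.3129,-0.9498)
member 3 (1-3): L=2.7731, (cx,cy)=(0.9917,0.1287)
member 4 (2-3): L=4.8956, (cx,cy)=(0.2684,0.9633)
member 5 (2-4): L=2.2320, (cx,cy)=(1.0000,0.0000)
member 6 (3-4): L=4.8045, (cx,cy)=(0.1911,-0.9816)
member 7 (3-5): L=2.3407, (cx,cy)=(0.9989,-0.0478)
member 8 (4-5): L=4.8180, (cx,cy)=(0.2947,0.9556)
solve A·x = −loads:
  F[0-1] = +177.8036 N (tension)
  F[0-2] = +1002.2094 N (tension)
  F[1-2] = -166.7210 N (compression)
  F[1-3] = +100.6337 N (tension)
  F[2-3] = +1328.6313 N (tension)
  F[2-4] = +528.6160 N (tension)
  F[3-4] = -2766.6060 N (compression)
  F[3-5] = -0.0000 N (compression)
  F[4-5] = +0.0000 N (tension)
  Rx@0 = -1049.8400 N
  Ry@0 = -171.3051 N
  Ry@4 = +2715.6351 N

528.616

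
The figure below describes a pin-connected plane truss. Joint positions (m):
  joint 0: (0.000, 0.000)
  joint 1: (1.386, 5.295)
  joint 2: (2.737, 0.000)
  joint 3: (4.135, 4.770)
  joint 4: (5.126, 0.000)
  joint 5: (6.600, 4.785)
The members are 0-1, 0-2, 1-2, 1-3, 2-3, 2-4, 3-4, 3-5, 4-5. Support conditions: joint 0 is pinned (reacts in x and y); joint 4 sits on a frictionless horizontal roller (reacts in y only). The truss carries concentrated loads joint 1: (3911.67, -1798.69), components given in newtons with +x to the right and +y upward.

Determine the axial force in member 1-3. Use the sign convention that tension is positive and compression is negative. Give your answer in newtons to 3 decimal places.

-2185.910

N=6 nodes, M=9 members, R=3 reactions → 2N=12, M+R=12
member 0 (0-1): L=5.4734, (cx,cy)=(0.2532,0.9674)
member 1 (0-2): L=2.7370, (cx,cy)=(1.0000,0.0000)
member 2 (1-2): L=5.4646, (cx,cy)=(0.2472,-0.9690)
member 3 (1-3): L=2.7987, (cx,cy)=(0.9822,-0.1876)
member 4 (2-3): L=4.9706, (cx,cy)=(0.2813,0.9596)
member 5 (2-4): L=2.3890, (cx,cy)=(1.0000,0.0000)
member 6 (3-4): L=4.8719, (cx,cy)=(0.2034,-0.9791)
member 7 (3-5): L=2.4650, (cx,cy)=(1.0000,0.0061)
member 8 (4-5): L=5.0069, (cx,cy)=(0.2944,0.9557)
solve A·x = −loads:
  F[0-1] = +2820.2034 N (tension)
  F[0-2] = +3197.5239 N (tension)
  F[1-2] = -4248.8171 N (compression)
  F[1-3] = -2185.9103 N (compression)
  F[2-3] = +4290.0979 N (tension)
  F[2-4] = +940.5100 N (tension)
  F[3-4] = -4623.6422 N (compression)
  F[3-5] = +0.0000 N (tension)
  F[4-5] = -0.0000 N (compression)
  Rx@0 = -3911.6700 N
  Ry@0 = -2728.2856 N
  Ry@4 = +4526.9756 N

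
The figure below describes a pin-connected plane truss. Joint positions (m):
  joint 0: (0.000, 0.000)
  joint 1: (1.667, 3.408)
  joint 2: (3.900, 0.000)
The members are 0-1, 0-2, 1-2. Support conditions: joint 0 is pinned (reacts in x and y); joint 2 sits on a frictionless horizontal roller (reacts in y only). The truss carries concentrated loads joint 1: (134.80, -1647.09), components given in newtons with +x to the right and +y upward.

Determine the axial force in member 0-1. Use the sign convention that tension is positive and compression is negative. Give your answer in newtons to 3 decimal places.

-918.708

N=3 nodes, M=3 members, R=3 reactions → 2N=6, M+R=6
member 0 (0-1): L=3.7939, (cx,cy)=(0.4394,0.8983)
member 1 (0-2): L=3.9000, (cx,cy)=(1.0000,0.0000)
member 2 (1-2): L=4.0744, (cx,cy)=(0.5481,-0.8364)
solve A·x = −loads:
  F[0-1] = -918.7081 N (compression)
  F[0-2] = +538.4753 N (tension)
  F[1-2] = -982.5190 N (compression)
  Rx@0 = -134.8000 N
  Ry@0 = +825.2701 N
  Ry@2 = +821.8199 N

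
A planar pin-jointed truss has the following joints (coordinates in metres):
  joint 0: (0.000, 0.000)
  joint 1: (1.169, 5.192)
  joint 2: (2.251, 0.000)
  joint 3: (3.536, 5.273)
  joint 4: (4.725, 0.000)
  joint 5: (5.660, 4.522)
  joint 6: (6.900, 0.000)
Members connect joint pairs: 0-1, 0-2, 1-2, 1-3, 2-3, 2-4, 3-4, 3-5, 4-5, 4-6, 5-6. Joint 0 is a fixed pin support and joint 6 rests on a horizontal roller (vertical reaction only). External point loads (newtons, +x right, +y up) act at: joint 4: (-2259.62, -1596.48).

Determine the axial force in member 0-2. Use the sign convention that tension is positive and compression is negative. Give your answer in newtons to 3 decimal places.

-2146.314

N=7 nodes, M=11 members, R=3 reactions → 2N=14, M+R=14
member 0 (0-1): L=5.3220, (cx,cy)=(0.2197,0.9756)
member 1 (0-2): L=2.2510, (cx,cy)=(1.0000,0.0000)
member 2 (1-2): L=5.3035, (cx,cy)=(0.2040,-0.9790)
member 3 (1-3): L=2.3684, (cx,cy)=(0.9994,0.0342)
member 4 (2-3): L=5.4273, (cx,cy)=(0.2368,0.9716)
member 5 (2-4): L=2.4740, (cx,cy)=(1.0000,0.0000)
member 6 (3-4): L=5.4054, (cx,cy)=(0.2200,-0.9755)
member 7 (3-5): L=2.2529, (cx,cy)=(0.9428,-0.3334)
member 8 (4-5): L=4.6177, (cx,cy)=(0.2025,0.9793)
member 9 (4-6): L=2.1750, (cx,cy)=(1.0000,0.0000)
member 10 (5-6): L=4.6889, (cx,cy)=(0.2645,-0.9644)
solve A·x = −loads:
  F[0-1] = -515.8362 N (compression)
  F[0-2] = -2146.3139 N (compression)
  F[1-2] = +506.4772 N (tension)
  F[1-3] = -216.7616 N (compression)
  F[2-3] = -510.3353 N (compression)
  F[2-4] = -1922.1555 N (compression)
  F[3-4] = +693.4786 N (tension)
  F[3-5] = -519.7339 N (compression)
  F[4-5] = +939.4464 N (tension)
  F[4-6] = +299.7832 N (tension)
  F[5-6] = -1133.5993 N (compression)
  Rx@0 = +2259.6200 N
  Ry@0 = +503.2383 N
  Ry@6 = +1093.2417 N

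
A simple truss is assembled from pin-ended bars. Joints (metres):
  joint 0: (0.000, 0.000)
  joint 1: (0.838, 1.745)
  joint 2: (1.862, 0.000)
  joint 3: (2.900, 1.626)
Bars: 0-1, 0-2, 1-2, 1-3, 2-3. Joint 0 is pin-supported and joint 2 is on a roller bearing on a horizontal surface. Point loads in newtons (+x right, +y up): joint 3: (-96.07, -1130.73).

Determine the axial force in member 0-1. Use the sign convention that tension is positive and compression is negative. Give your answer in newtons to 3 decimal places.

606.194

N=4 nodes, M=5 members, R=3 reactions → 2N=8, M+R=8
member 0 (0-1): L=1.9358, (cx,cy)=(0.4329,0.9014)
member 1 (0-2): L=1.8620, (cx,cy)=(1.0000,0.0000)
member 2 (1-2): L=2.0233, (cx,cy)=(0.5061,-0.8625)
member 3 (1-3): L=2.0654, (cx,cy)=(0.9983,-0.0576)
member 4 (2-3): L=1.9291, (cx,cy)=(0.5381,0.8429)
solve A·x = −loads:
  F[0-1] = +606.1939 N (tension)
  F[0-2] = -358.4908 N (compression)
  F[1-2] = -673.9722 N (compression)
  F[1-3] = +604.5308 N (tension)
  F[2-3] = -1300.1661 N (compression)
  Rx@0 = +96.0700 N
  Ry@0 = -546.4489 N
  Ry@2 = +1677.1789 N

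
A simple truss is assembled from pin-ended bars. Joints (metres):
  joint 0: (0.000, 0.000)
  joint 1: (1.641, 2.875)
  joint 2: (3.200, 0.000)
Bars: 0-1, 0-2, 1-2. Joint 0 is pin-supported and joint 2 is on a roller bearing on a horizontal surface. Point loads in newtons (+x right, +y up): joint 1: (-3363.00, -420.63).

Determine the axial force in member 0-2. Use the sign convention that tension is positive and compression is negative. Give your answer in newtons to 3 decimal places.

-1521.444

N=3 nodes, M=3 members, R=3 reactions → 2N=6, M+R=6
member 0 (0-1): L=3.3104, (cx,cy)=(0.4957,0.8685)
member 1 (0-2): L=3.2000, (cx,cy)=(1.0000,0.0000)
member 2 (1-2): L=3.2705, (cx,cy)=(0.4767,-0.8791)
solve A·x = −loads:
  F[0-1] = -3714.9428 N (compression)
  F[0-2] = -1521.4435 N (compression)
  F[1-2] = +3191.7038 N (tension)
  Rx@0 = +3363.0000 N
  Ry@0 = +3226.3710 N
  Ry@2 = -2805.7410 N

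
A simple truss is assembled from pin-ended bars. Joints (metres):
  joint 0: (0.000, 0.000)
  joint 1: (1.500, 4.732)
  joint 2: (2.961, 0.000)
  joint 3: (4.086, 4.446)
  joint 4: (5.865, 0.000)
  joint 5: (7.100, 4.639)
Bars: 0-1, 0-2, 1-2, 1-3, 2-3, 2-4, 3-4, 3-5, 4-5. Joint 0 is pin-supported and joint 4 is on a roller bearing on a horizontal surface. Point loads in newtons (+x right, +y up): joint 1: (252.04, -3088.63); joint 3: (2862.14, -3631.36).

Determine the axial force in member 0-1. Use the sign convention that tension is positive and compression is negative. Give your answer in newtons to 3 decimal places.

-1077.538

N=6 nodes, M=9 members, R=3 reactions → 2N=12, M+R=12
member 0 (0-1): L=4.9641, (cx,cy)=(0.3022,0.9533)
member 1 (0-2): L=2.9610, (cx,cy)=(1.0000,0.0000)
member 2 (1-2): L=4.9524, (cx,cy)=(0.2950,-0.9555)
member 3 (1-3): L=2.6018, (cx,cy)=(0.9939,-0.1099)
member 4 (2-3): L=4.5861, (cx,cy)=(0.2453,0.9694)
member 5 (2-4): L=2.9040, (cx,cy)=(1.0000,0.0000)
member 6 (3-4): L=4.7887, (cx,cy)=(0.3715,-0.9284)
member 7 (3-5): L=3.0202, (cx,cy)=(0.9980,0.0639)
member 8 (4-5): L=4.8006, (cx,cy)=(0.2573,0.9663)
solve A·x = −loads:
  F[0-1] = -1077.5379 N (compression)
  F[0-2] = +3439.7822 N (tension)
  F[1-2] = -2164.5331 N (compression)
  F[1-3] = +61.2837 N (tension)
  F[2-3] = +2133.3837 N (tension)
  F[2-4] = +2277.8977 N (tension)
  F[3-4] = -6131.6439 N (compression)
  F[3-5] = +0.0000 N (tension)
  F[4-5] = -0.0000 N (compression)
  Rx@0 = -3114.1800 N
  Ry@0 = +1027.1665 N
  Ry@4 = +5692.8235 N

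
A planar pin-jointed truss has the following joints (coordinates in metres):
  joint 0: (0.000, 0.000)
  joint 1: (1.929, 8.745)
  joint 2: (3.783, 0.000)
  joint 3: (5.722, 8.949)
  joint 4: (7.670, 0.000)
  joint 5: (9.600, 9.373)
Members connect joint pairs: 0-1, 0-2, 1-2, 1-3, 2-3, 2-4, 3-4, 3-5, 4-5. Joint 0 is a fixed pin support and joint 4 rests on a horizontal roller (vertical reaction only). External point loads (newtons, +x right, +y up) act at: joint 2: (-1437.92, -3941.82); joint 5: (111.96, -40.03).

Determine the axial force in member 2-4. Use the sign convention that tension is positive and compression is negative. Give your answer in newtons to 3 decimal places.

441.244

N=6 nodes, M=9 members, R=3 reactions → 2N=12, M+R=12
member 0 (0-1): L=8.9552, (cx,cy)=(0.2154,0.9765)
member 1 (0-2): L=3.7830, (cx,cy)=(1.0000,0.0000)
member 2 (1-2): L=8.9394, (cx,cy)=(0.2074,-0.9783)
member 3 (1-3): L=3.7985, (cx,cy)=(0.9986,0.0537)
member 4 (2-3): L=9.1567, (cx,cy)=(0.2118,0.9773)
member 5 (2-4): L=3.8870, (cx,cy)=(1.0000,0.0000)
member 6 (3-4): L=9.1586, (cx,cy)=(0.2127,-0.9771)
member 7 (3-5): L=3.9011, (cx,cy)=(0.9941,0.1087)
member 8 (4-5): L=9.5696, (cx,cy)=(0.2017,0.9795)
solve A·x = −loads:
  F[0-1] = -1895.2335 N (compression)
  F[0-2] = -917.7173 N (compression)
  F[1-2] = +1848.3576 N (tension)
  F[1-3] = -792.7309 N (compression)
  F[2-3] = +2183.1613 N (tension)
  F[2-4] = +441.2437 N (tension)
  F[3-4] = -2126.2857 N (compression)
  F[3-5] = +123.7039 N (tension)
  F[4-5] = -54.5969 N (compression)
  Rx@0 = +1325.9600 N
  Ry@0 = +1850.7426 N
  Ry@4 = +2131.1074 N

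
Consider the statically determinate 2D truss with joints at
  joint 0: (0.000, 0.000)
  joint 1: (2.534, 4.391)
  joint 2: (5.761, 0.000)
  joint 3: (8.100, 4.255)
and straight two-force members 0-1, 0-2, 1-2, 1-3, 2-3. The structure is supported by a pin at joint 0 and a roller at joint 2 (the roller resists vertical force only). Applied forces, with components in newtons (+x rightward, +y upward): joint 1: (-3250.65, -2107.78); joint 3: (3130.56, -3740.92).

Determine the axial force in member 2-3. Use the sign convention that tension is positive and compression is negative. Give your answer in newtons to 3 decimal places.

N=4 nodes, M=5 members, R=3 reactions → 2N=8, M+R=8
member 0 (0-1): L=5.0697, (cx,cy)=(0.4998,0.8661)
member 1 (0-2): L=5.7610, (cx,cy)=(1.0000,0.0000)
member 2 (1-2): L=5.4493, (cx,cy)=(0.5922,-0.8058)
member 3 (1-3): L=5.5677, (cx,cy)=(0.9997,-0.0244)
member 4 (2-3): L=4.8555, (cx,cy)=(0.4817,0.8763)
solve A·x = −loads:
  F[0-1] = +199.4363 N (tension)
  F[0-2] = -219.7744 N (compression)
  F[1-2] = -2985.3337 N (compression)
  F[1-3] = +5119.7490 N (tension)
  F[2-3] = -4126.1664 N (compression)
  Rx@0 = +120.0900 N
  Ry@0 = -172.7364 N
  Ry@2 = +6021.4364 N

-4126.166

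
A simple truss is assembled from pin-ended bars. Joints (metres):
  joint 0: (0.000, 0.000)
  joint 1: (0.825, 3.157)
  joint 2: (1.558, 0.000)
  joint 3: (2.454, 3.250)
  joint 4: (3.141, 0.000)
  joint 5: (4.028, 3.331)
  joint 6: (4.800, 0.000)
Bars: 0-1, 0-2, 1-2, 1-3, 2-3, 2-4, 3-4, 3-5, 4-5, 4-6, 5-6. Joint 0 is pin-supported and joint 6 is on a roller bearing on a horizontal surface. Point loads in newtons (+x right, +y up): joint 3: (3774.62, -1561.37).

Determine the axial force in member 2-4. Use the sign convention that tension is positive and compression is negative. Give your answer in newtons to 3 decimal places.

2421.060

N=7 nodes, M=11 members, R=3 reactions → 2N=14, M+R=14
member 0 (0-1): L=3.2630, (cx,cy)=(0.2528,0.9675)
member 1 (0-2): L=1.5580, (cx,cy)=(1.0000,0.0000)
member 2 (1-2): L=3.2410, (cx,cy)=(0.2262,-0.9741)
member 3 (1-3): L=1.6317, (cx,cy)=(0.9984,0.0570)
member 4 (2-3): L=3.3712, (cx,cy)=(0.2658,0.9640)
member 5 (2-4): L=1.5830, (cx,cy)=(1.0000,0.0000)
member 6 (3-4): L=3.3218, (cx,cy)=(0.2068,-0.9784)
member 7 (3-5): L=1.5761, (cx,cy)=(0.9987,0.0514)
member 8 (4-5): L=3.4471, (cx,cy)=(0.2573,0.9663)
member 9 (4-6): L=1.6590, (cx,cy)=(1.0000,0.0000)
member 10 (5-6): L=3.4193, (cx,cy)=(0.2258,-0.9742)
solve A·x = −loads:
  F[0-1] = +1852.8109 N (tension)
  F[0-2] = +3306.1672 N (tension)
  F[1-2] = -1789.1262 N (compression)
  F[1-3] = +874.5145 N (tension)
  F[2-3] = +1807.7854 N (tension)
  F[2-4] = +2421.0595 N (tension)
  F[3-4] = -3517.1812 N (compression)
  F[3-5] = -1695.8965 N (compression)
  F[4-5] = +3561.0540 N (tension)
  F[4-6] = +777.3265 N (tension)
  F[5-6] = -3442.8820 N (compression)
  Rx@0 = -3774.6200 N
  Ry@0 = -1792.6127 N
  Ry@6 = +3353.9827 N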